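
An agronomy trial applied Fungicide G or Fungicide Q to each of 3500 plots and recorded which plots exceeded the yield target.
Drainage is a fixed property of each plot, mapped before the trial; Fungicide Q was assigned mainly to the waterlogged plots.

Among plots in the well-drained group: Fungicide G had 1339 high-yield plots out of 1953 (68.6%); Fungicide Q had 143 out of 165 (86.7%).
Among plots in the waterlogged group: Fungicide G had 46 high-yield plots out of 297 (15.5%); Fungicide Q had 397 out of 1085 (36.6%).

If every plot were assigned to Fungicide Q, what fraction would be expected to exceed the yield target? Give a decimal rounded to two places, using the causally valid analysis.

0.67

Fungicide Q is higher inside every field drainage stratum but Fungicide G is higher in aggregate. Whether to stratify depends on how field drainage relates to the fungicide.
Field drainage differs across fungicides for reasons unrelated to any effect of the fungicide itself, and it separately predicts the outcome — a classic confounder. We must compare within field drainage levels.
Standardising Fungicide Q to the population field drainage mix: 0.605·143/165 + 0.395·397/1085 = 0.669.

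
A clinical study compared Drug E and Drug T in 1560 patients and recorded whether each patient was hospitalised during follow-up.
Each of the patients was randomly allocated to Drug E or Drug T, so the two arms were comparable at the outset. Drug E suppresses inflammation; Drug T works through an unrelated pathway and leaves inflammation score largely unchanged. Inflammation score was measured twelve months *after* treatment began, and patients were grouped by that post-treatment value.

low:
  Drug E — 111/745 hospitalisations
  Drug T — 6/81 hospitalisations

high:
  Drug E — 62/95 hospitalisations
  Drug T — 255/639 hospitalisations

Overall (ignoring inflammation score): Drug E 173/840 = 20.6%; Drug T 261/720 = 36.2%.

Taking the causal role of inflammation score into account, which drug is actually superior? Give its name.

Drug E

Inflammation score is downstream of the drug. One should not condition on a consequence of treatment, so the overall rates are the right comparison.
Pooled: Drug E 20.6% vs Drug T 36.2%; Drug E is lower overall.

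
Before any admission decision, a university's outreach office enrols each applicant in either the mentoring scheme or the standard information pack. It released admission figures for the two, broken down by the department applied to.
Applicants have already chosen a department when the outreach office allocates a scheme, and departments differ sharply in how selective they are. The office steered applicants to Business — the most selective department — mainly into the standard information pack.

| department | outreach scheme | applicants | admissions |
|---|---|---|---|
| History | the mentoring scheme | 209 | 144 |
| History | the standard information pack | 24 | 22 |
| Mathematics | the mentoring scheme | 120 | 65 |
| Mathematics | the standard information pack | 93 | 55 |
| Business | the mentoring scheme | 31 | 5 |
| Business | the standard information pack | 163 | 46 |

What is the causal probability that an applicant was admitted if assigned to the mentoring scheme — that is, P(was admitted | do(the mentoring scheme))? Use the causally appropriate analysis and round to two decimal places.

Department is set before the outreach scheme has any effect — it is not caused by the outreach scheme — and it independently drives the outcome. That makes it a confounder, so the causal comparison is within department levels.
Standardising the mentoring scheme to the population department mix: 0.364·144/209 + 0.333·65/120 + 0.303·5/31 = 0.480.

0.48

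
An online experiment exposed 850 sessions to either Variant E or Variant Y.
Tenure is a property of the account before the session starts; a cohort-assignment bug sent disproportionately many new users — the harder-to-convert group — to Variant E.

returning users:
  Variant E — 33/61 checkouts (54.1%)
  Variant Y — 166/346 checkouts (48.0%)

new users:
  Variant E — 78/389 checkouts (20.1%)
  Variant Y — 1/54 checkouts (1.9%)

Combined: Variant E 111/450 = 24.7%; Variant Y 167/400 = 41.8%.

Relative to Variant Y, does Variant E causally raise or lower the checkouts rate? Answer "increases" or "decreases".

increases

The imbalance in user tenure arose from how sessions were allocated, not from anything the variant did; and user tenure independently affects the outcome. The pooled gap is confounded — condition on user tenure.
Within each level — returning users: 54.1% vs 48.0%; new users: 20.1% vs 1.9% — Variant E is higher every time.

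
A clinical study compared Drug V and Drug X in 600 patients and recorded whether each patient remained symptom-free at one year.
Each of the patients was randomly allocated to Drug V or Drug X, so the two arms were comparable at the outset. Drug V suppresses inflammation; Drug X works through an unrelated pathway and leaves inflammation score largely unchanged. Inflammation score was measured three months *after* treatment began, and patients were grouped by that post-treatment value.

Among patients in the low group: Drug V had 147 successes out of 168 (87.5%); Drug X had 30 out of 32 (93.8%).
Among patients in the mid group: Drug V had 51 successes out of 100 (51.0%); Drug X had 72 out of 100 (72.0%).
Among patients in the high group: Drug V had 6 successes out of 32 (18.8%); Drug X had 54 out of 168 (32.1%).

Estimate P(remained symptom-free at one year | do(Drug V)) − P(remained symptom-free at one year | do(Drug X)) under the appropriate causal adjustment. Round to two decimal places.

+0.16

Because the drug influences inflammation score, inflammation score is a post-treatment mediator, not a confounder. Stratifying on it would bias the estimate; the causal effect is the crude pooled difference.
The causal difference is the pooled difference: 0.680 − 0.520 = +0.160.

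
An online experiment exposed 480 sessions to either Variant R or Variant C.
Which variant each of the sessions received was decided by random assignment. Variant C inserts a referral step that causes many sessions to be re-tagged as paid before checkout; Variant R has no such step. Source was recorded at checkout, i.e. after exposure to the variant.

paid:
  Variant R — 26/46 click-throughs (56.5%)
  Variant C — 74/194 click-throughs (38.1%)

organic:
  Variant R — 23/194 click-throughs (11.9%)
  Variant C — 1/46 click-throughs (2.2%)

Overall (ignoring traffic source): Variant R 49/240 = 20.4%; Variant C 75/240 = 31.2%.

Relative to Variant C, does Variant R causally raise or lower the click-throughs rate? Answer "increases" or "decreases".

Traffic source here is a post-treatment variable shaped by the variant; conditioning on it would introduce bias rather than remove it. The overall comparison is the causal one.
Pooled: Variant R 20.4% vs Variant C 31.2%; Variant C is higher overall.

decreases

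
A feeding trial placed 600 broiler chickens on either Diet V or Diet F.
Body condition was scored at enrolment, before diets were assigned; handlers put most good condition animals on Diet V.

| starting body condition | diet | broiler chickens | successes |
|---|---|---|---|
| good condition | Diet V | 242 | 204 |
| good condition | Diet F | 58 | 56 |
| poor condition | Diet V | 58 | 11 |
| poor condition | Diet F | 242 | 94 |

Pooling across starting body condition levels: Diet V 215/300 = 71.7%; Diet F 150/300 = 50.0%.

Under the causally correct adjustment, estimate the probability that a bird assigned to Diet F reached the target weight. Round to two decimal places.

0.68

The starting body condition-specific comparison favours Diet F throughout, but the pooled figures favour Diet V. The question is whether to condition on starting body condition.
Here starting body condition is a common cause — it drives both which diet a case falls under and the outcome. The crude comparison mixes populations; the stratum-specific rates are the causally relevant ones.
Standardising Diet F to the population starting body condition mix: 0.500·56/58 + 0.500·94/242 = 0.677.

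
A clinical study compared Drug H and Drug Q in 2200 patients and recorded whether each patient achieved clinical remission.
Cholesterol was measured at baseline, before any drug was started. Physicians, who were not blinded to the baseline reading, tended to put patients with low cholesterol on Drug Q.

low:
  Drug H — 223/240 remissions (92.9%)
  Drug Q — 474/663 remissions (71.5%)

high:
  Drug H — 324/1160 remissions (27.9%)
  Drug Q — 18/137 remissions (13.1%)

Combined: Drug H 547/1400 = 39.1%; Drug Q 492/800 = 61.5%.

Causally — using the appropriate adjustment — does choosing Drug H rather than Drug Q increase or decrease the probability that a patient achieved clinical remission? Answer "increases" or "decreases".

increases

Cholesterol is set before the drug has any effect — it is not caused by the drug — and it independently drives the outcome. That makes it a confounder, so the causal comparison is within cholesterol levels.
Within each level — low: 92.9% vs 71.5%; high: 27.9% vs 13.1% — Drug H is higher every time.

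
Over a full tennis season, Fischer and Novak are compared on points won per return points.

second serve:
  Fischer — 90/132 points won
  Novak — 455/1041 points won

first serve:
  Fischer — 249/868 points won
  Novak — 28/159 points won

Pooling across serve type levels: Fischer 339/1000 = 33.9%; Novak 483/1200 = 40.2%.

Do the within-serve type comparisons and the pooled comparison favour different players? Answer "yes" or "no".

yes

Within each serve type level (second serve 68.2% vs 43.7%; first serve 28.7% vs 17.6%), Fischer has the higher rate every time. Pooled: 33.9% vs 40.2% — Novak has the higher rate overall. The two comparisons disagree.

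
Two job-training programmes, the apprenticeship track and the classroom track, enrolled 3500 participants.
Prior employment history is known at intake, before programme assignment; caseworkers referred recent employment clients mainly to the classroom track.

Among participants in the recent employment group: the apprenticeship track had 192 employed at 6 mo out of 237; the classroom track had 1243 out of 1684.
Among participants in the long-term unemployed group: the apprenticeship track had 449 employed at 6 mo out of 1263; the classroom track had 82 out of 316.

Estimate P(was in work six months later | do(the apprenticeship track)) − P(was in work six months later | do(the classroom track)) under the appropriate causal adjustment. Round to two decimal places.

Since prior employment history is a pre-existing factor (not a product of the programme) and it affects the outcome on its own, it is a confounder. The stratified rates, not the pooled rate, identify the causal effect.
Adjusting over the population distribution of prior employment history: 0.549·(0.810−0.738) + 0.451·(0.356−0.259) = +0.083.

+0.08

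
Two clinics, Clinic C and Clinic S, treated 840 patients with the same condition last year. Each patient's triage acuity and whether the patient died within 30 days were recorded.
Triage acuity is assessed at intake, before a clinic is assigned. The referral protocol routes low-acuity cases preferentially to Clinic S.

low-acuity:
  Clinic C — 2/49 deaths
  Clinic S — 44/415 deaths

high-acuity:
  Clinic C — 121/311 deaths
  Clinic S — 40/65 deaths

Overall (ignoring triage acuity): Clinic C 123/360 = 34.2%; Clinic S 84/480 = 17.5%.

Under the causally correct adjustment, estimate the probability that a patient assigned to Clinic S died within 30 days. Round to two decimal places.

0.33

Nothing the clinic does changes triage acuity; the imbalance is an allocation artefact. With triage acuity also predicting the outcome, the pooled figure is confounded, and the within-stratum comparison is the causal one.
Standardising Clinic S to the population triage acuity mix: 0.552·44/415 + 0.448·40/65 = 0.334.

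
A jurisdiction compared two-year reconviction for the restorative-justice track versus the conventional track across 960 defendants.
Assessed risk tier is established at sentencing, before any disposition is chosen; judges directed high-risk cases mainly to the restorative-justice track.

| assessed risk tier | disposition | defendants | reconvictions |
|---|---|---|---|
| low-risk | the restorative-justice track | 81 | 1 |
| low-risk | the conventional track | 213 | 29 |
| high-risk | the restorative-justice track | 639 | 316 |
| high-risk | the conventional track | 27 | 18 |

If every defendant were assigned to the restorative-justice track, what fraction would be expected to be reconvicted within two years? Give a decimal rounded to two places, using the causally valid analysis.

the restorative-justice track is lower inside every assessed risk tier stratum but the conventional track is lower in aggregate. Whether to stratify depends on how assessed risk tier relates to the disposition.
Assessed risk tier differs across dispositions for reasons unrelated to any effect of the disposition itself, and it separately predicts the outcome — a classic confounder. We must compare within assessed risk tier levels.
Standardising the restorative-justice track to the population assessed risk tier mix: 0.306·1/81 + 0.694·316/639 = 0.347.

0.35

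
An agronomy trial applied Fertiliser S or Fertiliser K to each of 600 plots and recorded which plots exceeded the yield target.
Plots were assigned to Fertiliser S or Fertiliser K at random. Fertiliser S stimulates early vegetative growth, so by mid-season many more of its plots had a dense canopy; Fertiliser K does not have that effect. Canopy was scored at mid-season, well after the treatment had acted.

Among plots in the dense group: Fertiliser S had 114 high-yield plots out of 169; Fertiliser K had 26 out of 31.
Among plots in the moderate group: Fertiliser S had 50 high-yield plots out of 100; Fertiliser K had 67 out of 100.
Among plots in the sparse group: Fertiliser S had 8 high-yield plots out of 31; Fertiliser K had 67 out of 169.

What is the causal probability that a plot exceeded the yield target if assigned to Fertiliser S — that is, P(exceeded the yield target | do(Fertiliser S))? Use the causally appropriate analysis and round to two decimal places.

0.57

Because the fertiliser influences mid-season canopy, mid-season canopy is a post-treatment mediator, not a confounder. Stratifying on it would bias the estimate; the causal effect is the crude pooled difference.
So P(outcome | do(Fertiliser S)) is just the pooled rate for Fertiliser S: 172/300 = 0.573.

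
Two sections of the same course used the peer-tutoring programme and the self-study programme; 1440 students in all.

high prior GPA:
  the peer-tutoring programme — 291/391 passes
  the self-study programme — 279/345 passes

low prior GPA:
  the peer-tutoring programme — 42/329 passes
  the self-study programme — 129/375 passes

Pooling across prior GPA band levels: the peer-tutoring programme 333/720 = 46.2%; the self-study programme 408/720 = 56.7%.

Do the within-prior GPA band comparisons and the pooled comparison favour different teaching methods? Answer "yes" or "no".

no

Within each prior GPA band level (high prior GPA 74.4% vs 80.9%; low prior GPA 12.8% vs 34.4%), the self-study programme has the higher rate every time. Pooled: 46.2% vs 56.7% — the self-study programme has the higher rate overall. They agree.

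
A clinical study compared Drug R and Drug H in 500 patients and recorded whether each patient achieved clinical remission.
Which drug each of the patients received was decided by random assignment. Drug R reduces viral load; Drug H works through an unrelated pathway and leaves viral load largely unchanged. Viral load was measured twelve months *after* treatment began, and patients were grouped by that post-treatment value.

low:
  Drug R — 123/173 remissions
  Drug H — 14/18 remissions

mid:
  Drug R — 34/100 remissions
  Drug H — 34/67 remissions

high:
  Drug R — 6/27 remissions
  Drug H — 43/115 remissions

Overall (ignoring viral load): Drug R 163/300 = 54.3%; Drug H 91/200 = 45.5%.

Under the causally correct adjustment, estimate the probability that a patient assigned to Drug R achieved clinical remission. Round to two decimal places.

0.54

Viral load is downstream of the drug. One should not condition on a consequence of treatment, so the overall rates are the right comparison.
So P(outcome | do(Drug R)) is just the pooled rate for Drug R: 163/300 = 0.543.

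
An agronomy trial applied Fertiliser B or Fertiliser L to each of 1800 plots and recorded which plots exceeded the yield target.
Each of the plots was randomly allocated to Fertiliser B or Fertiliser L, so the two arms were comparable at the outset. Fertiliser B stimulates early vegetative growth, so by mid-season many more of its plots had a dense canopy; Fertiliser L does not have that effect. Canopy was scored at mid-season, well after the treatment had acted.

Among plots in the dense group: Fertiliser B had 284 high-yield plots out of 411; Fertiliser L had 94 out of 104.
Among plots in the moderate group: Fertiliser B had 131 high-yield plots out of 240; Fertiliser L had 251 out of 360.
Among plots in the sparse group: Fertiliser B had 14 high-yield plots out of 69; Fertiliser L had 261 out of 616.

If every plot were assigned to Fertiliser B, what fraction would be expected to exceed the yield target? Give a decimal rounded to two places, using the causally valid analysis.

0.60

Stratifying would compare fertilisers among plots the fertilisers themselves sorted into mid-season canopy groups — a form of selection on an intermediate. The unconditioned pooled rates give the total causal effect.
So P(outcome | do(Fertiliser B)) is just the pooled rate for Fertiliser B: 429/720 = 0.596.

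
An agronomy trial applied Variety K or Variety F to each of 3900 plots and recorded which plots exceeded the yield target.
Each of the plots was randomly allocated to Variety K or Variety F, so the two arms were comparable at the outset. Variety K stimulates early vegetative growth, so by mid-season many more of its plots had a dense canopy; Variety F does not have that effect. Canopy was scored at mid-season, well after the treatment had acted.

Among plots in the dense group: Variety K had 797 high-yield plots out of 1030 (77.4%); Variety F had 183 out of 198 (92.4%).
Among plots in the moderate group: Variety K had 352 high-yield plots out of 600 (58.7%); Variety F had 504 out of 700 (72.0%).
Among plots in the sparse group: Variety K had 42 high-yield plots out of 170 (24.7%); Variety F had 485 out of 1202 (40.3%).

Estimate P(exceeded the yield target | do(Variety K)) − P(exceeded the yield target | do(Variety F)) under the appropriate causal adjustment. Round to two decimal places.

Variety F is higher inside every mid-season canopy stratum but Variety K is higher in aggregate. Whether to stratify depends on how mid-season canopy relates to the variety.
The distribution of mid-season canopy is itself part of what the variety does — it is an intermediate outcome. Holding it fixed would remove that part of the effect; the total effect is the pooled difference.
The causal difference is the pooled difference: 0.662 − 0.558 = +0.104.

+0.10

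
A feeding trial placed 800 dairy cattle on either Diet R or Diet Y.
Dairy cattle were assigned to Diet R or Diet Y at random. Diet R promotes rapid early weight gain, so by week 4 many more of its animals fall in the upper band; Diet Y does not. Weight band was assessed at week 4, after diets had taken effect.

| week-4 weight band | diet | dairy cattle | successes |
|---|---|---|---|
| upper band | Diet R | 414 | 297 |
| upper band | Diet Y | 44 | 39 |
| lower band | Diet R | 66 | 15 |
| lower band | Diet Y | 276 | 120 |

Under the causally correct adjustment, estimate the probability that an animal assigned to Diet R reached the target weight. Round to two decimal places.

0.65

Because the diet influences week-4 weight band, week-4 weight band is a post-treatment mediator, not a confounder. Stratifying on it would bias the estimate; the causal effect is the crude pooled difference.
So P(outcome | do(Diet R)) is just the pooled rate for Diet R: 312/480 = 0.650.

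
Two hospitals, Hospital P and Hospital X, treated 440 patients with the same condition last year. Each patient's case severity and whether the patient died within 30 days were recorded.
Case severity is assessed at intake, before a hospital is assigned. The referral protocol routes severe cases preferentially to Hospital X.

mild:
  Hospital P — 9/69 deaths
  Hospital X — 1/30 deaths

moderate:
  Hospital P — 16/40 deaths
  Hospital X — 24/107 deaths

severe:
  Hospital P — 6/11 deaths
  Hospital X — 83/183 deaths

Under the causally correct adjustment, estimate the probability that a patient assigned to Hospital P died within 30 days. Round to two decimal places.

Case severity is set before the hospital has any effect — it is not caused by the hospital — and it independently drives the outcome. That makes it a confounder, so the causal comparison is within case severity levels.
Standardising Hospital P to the population case severity mix: 0.225·9/69 + 0.334·16/40 + 0.441·6/11 = 0.403.

0.40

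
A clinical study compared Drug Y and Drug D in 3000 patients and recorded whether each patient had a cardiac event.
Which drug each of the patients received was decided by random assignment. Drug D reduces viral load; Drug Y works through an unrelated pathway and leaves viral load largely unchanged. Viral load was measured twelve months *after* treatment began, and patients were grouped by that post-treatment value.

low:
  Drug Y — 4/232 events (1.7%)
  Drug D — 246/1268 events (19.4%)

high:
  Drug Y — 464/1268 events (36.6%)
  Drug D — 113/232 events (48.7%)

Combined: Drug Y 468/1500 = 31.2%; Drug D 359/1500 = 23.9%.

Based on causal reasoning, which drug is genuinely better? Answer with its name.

Drug D

Viral load here is a post-treatment variable shaped by the drug; conditioning on it would introduce bias rather than remove it. The overall comparison is the causal one.
Pooled: Drug Y 31.2% vs Drug D 23.9%; Drug D is lower overall.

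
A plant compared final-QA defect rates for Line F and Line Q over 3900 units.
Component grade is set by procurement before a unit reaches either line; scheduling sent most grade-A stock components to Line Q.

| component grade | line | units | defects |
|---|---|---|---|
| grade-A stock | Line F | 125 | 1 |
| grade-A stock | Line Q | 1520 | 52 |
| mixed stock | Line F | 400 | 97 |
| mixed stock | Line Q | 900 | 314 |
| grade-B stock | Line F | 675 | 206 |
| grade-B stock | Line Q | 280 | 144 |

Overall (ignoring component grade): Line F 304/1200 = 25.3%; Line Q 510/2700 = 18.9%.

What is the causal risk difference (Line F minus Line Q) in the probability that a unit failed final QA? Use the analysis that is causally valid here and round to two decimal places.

-0.10

Nothing the line does changes component grade; the imbalance is an allocation artefact. With component grade also predicting the outcome, the pooled figure is confounded, and the within-stratum comparison is the causal one.
Adjusting over the population distribution of component grade: 0.422·(0.008−0.034) + 0.333·(0.242−0.349) + 0.245·(0.305−0.514) = -0.098.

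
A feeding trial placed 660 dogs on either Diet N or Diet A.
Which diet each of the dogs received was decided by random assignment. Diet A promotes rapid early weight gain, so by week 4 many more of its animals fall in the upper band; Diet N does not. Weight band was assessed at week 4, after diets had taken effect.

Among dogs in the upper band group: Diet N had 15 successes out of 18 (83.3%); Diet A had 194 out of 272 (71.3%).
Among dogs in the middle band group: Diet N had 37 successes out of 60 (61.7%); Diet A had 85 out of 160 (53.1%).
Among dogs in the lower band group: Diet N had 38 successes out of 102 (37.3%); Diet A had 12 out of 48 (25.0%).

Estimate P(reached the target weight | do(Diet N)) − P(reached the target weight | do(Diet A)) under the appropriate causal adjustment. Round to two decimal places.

Diet N is higher inside every week-4 weight band stratum but Diet A is higher in aggregate. Whether to stratify depends on how week-4 weight band relates to the diet.
Week-4 weight band is downstream of the diet. One should not condition on a consequence of treatment, so the overall rates are the right comparison.
The causal difference is the pooled difference: 0.500 − 0.606 = -0.106.

-0.11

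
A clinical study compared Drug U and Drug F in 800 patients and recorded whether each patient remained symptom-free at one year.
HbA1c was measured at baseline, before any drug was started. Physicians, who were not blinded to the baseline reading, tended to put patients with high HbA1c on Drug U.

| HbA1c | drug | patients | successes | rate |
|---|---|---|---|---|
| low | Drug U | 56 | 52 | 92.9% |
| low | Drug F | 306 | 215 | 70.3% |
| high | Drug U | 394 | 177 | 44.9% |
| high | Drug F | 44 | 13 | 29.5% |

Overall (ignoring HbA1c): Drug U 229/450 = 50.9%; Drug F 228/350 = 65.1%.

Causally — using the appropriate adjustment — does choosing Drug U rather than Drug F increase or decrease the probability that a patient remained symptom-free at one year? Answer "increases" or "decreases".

The HbA1c-specific comparison favours Drug U throughout, but the pooled figures favour Drug F. The question is whether to condition on HbA1c.
Here HbA1c is a common cause — it drives both which drug a case falls under and the outcome. The crude comparison mixes populations; the stratum-specific rates are the causally relevant ones.
Within each level — low: 92.9% vs 70.3%; high: 44.9% vs 29.5% — Drug U is higher every time.

increases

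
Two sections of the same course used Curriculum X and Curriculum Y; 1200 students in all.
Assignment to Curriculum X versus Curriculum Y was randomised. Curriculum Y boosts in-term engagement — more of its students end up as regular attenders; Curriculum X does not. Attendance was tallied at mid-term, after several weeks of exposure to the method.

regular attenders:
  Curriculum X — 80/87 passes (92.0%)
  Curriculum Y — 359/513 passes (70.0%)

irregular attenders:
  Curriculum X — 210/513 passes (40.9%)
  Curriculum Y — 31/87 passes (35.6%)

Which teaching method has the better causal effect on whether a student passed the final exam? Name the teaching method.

The stratified and pooled comparisons disagree (Curriculum X wins within each mid-term attendance; Curriculum Y wins overall), so the answer turns on the causal role of mid-term attendance.
Mid-term attendance is recorded after the teaching method and is itself shifted by it — it sits on the causal path from teaching method to outcome. Conditioning on a mediator would strip out part of the effect we want; the pooled comparison gives the total causal effect.
Pooled: Curriculum X 48.3% vs Curriculum Y 65.0%; Curriculum Y is higher overall.

Curriculum Y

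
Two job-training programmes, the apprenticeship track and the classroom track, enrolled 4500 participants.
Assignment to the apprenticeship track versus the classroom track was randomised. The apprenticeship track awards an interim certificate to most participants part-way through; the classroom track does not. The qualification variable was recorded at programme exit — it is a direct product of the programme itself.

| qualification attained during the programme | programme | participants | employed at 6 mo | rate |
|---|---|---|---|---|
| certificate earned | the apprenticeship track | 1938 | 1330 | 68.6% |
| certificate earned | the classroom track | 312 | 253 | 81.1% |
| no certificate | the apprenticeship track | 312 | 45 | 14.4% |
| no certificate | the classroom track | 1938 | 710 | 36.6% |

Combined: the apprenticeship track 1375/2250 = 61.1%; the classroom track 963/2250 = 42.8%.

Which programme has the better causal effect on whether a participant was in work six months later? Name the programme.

the apprenticeship track

Stratifying would compare programmes among participants the programmes themselves sorted into qualification attained during the programme groups — a form of selection on an intermediate. The unconditioned pooled rates give the total causal effect.
Pooled: the apprenticeship track 61.1% vs the classroom track 42.8%; the apprenticeship track is higher overall.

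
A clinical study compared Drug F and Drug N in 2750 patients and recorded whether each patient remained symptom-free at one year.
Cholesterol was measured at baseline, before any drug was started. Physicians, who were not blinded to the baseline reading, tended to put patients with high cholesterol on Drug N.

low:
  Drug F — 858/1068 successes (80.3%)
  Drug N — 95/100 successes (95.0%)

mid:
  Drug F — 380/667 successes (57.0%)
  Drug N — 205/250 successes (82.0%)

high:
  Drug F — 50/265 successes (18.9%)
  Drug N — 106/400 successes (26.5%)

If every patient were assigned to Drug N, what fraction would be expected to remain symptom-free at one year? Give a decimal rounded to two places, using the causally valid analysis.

0.74

Cholesterol is set before the drug has any effect — it is not caused by the drug — and it independently drives the outcome. That makes it a confounder, so the causal comparison is within cholesterol levels.
Standardising Drug N to the population cholesterol mix: 0.425·95/100 + 0.333·205/250 + 0.242·106/400 = 0.741.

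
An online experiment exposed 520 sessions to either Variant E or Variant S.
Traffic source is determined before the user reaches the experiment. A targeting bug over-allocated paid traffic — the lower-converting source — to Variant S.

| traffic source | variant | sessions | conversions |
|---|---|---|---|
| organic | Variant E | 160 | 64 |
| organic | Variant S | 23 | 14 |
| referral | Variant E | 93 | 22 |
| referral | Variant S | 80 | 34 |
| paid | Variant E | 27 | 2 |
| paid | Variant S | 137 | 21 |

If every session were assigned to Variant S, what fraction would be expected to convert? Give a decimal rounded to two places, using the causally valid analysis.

Since traffic source is a pre-existing factor (not a product of the variant) and it affects the outcome on its own, it is a confounder. The stratified rates, not the pooled rate, identify the causal effect.
Standardising Variant S to the population traffic source mix: 0.352·14/23 + 0.333·34/80 + 0.315·21/137 = 0.404.

0.40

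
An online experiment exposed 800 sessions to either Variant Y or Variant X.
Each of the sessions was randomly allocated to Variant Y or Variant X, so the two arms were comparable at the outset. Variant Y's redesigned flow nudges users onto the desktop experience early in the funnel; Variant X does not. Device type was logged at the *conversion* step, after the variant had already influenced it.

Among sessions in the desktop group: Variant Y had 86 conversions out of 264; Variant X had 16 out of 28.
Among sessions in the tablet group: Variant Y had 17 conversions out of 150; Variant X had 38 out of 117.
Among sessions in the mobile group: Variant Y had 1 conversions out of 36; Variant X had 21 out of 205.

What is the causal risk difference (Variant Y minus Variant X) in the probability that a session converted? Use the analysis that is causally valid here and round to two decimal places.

+0.02

Device type is downstream of the variant. One should not condition on a consequence of treatment, so the overall rates are the right comparison.
The causal difference is the pooled difference: 0.231 − 0.214 = +0.017.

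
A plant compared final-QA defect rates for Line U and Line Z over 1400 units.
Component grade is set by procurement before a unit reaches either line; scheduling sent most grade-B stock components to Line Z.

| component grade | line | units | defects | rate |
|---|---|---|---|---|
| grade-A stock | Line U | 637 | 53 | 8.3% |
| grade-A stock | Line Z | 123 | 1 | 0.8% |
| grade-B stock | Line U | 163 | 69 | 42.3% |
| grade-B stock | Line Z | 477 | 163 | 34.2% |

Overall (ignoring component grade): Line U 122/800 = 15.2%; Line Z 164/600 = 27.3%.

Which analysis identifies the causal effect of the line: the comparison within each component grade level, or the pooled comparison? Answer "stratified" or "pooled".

Within every component grade level Line Z has the lower rate, yet pooled Line U does — Simpson's reversal.
Component grade is set before the line has any effect — it is not caused by the line — and it independently drives the outcome. That makes it a confounder, so the causal comparison is within component grade levels.
Within each level — grade-A stock: 8.3% vs 0.8%; grade-B stock: 42.3% vs 34.2% — Line Z is lower every time.

stratified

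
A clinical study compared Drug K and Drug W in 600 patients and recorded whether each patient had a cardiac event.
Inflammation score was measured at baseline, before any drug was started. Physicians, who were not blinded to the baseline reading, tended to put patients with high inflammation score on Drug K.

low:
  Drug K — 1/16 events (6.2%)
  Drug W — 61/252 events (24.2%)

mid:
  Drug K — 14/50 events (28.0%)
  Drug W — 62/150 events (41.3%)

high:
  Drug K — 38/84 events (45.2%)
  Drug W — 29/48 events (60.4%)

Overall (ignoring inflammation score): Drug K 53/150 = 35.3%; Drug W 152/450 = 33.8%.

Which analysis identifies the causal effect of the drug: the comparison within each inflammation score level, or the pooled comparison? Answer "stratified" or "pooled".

stratified

The stratified and pooled comparisons disagree (Drug K wins within each inflammation score; Drug W wins overall), so the answer turns on the causal role of inflammation score.
Nothing the drug does changes inflammation score; the imbalance is an allocation artefact. With inflammation score also predicting the outcome, the pooled figure is confounded, and the within-stratum comparison is the causal one.
Within each level — low: 6.2% vs 24.2%; mid: 28.0% vs 41.3%; high: 45.2% vs 60.4% — Drug K is lower every time.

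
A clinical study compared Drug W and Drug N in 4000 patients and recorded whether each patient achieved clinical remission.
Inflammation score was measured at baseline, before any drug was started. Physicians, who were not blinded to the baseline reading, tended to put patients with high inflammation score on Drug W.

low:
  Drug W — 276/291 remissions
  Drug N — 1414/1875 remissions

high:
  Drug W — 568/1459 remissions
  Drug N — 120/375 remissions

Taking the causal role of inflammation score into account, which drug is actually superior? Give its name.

Drug W

Inflammation score is set before the drug has any effect — it is not caused by the drug — and it independently drives the outcome. That makes it a confounder, so the causal comparison is within inflammation score levels.
Within each level — low: 94.8% vs 75.4%; high: 38.9% vs 32.0% — Drug W is higher every time.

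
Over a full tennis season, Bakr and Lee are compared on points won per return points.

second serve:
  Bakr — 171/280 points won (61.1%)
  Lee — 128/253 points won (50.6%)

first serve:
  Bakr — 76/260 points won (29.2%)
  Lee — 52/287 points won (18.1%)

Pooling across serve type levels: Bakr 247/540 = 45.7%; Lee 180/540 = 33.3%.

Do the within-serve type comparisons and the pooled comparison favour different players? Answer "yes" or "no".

Within each serve type level (second serve 61.1% vs 50.6%; first serve 29.2% vs 18.1%), Bakr has the higher rate every time. Pooled: 45.7% vs 33.3% — Bakr has the higher rate overall. They agree.

no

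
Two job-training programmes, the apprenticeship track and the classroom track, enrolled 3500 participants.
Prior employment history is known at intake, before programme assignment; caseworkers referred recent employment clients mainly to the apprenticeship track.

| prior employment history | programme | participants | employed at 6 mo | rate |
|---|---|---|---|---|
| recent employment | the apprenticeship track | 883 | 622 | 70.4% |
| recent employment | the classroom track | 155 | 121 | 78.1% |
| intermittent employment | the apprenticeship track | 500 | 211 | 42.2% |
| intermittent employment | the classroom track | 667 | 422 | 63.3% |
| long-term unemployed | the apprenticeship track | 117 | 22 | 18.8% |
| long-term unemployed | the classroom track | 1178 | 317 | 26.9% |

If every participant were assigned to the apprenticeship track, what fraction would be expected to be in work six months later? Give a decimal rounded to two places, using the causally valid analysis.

The imbalance in prior employment history arose from how participants were allocated, not from anything the programme did; and prior employment history independently affects the outcome. The pooled gap is confounded — condition on prior employment history.
Standardising the apprenticeship track to the population prior employment history mix: 0.297·622/883 + 0.333·211/500 + 0.370·22/117 = 0.419.

0.42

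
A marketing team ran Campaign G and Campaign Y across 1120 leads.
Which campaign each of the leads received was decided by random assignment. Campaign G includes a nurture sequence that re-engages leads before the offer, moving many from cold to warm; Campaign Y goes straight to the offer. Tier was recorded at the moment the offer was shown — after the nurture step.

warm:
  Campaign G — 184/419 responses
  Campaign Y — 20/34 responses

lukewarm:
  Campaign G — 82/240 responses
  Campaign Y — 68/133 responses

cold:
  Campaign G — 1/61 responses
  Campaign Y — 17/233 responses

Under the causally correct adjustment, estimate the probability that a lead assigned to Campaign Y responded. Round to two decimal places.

Campaign Y is higher inside every engagement tier stratum but Campaign G is higher in aggregate. Whether to stratify depends on how engagement tier relates to the campaign.
Engagement tier is recorded after the campaign and is itself shifted by it — it sits on the causal path from campaign to outcome. Conditioning on a mediator would strip out part of the effect we want; the pooled comparison gives the total causal effect.
So P(outcome | do(Campaign Y)) is just the pooled rate for Campaign Y: 105/400 = 0.263.

0.26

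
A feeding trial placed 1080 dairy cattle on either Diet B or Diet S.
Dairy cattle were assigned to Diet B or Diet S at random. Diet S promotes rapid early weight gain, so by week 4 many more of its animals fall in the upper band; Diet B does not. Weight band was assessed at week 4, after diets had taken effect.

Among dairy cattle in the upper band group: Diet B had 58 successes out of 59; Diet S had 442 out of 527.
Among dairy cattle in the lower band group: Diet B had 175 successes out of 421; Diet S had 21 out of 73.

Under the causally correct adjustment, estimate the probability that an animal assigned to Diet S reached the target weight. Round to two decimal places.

The stratified and pooled comparisons disagree (Diet B wins within each week-4 weight band; Diet S wins overall), so the answer turns on the causal role of week-4 weight band.
Week-4 weight band is downstream of the diet. One should not condition on a consequence of treatment, so the overall rates are the right comparison.
So P(outcome | do(Diet S)) is just the pooled rate for Diet S: 463/600 = 0.772.

0.77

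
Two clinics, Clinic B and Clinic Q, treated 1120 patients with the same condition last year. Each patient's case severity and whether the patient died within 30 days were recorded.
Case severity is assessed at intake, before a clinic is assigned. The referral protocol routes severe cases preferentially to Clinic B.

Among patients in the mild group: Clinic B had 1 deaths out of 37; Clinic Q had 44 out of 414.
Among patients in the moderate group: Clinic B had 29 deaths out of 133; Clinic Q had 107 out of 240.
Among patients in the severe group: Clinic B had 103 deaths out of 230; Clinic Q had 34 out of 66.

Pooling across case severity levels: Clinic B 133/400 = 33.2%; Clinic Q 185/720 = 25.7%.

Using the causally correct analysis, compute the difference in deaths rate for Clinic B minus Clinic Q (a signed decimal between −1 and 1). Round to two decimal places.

The stratified and pooled comparisons disagree (Clinic B wins within each case severity; Clinic Q wins overall), so the answer turns on the causal role of case severity.
Here case severity is a common cause — it drives both which clinic a case falls under and the outcome. The crude comparison mixes populations; the stratum-specific rates are the causally relevant ones.
Adjusting over the population distribution of case severity: 0.403·(0.027−0.106) + 0.333·(0.218−0.446) + 0.264·(0.448−0.515) = -0.126.

-0.13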